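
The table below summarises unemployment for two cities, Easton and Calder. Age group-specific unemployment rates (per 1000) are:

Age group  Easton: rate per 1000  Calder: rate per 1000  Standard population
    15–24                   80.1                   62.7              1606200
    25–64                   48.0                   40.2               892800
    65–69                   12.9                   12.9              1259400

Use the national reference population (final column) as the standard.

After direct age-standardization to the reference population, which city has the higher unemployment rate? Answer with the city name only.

Easton

Standard total = 3758400; weights = 0.4274, 0.2375, 0.3351.
Easton: 0.4274×80.1 + 0.2375×48.0 + 0.3351×12.9 = 49.9567 per 1000.
Calder: 0.4274×62.7 + 0.2375×40.2 + 0.3351×12.9 = 40.6677 per 1000.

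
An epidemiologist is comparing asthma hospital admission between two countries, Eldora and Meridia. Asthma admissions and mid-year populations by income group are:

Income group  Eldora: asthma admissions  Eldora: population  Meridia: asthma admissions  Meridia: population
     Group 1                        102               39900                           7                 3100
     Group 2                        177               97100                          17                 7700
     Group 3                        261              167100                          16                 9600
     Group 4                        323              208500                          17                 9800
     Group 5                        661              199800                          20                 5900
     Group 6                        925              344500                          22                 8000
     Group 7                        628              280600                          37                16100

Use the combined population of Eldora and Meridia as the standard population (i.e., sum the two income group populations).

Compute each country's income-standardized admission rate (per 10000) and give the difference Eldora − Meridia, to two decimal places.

-1.03

Income-specific rates per 10000 for Eldora: 25.56, 18.23, 15.62, 15.49, 33.08, 26.85, 22.38.
For Meridia: 22.58, 22.08, 16.67, 17.35, 33.90, 27.50, 22.98.
Combined standard total = 1397700; weights = 0.0308, 0.0750, 0.1264, 0.1562, 0.1472, 0.2522, 0.2123.
Eldora: 0.0308×25.56 + 0.0750×18.23 + 0.1264×15.62 + 0.1562×15.49 + 0.1472×33.08 + 0.2522×26.85 + 0.2123×22.38 = 22.9389 per 10000.
Meridia: 0.0308×22.58 + 0.0750×22.08 + 0.1264×16.67 + 0.1562×17.35 + 0.1472×33.90 + 0.2522×27.50 + 0.2123×22.98 = 23.9692 per 10000.
Difference = 22.9389 − 23.9692 = -1.0303.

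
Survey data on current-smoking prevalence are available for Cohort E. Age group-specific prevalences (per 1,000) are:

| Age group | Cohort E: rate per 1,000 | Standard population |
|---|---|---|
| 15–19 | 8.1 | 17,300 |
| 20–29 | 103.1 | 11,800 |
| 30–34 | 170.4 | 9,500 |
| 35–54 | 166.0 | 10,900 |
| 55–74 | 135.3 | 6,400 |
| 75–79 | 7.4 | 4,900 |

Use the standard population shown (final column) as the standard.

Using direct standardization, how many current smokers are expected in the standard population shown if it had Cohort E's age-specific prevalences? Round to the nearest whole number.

Expected current smokers = Σ (standard pop × age-specific rate ÷ 1,000)
= 17,300×8.1/1,000 + 11,800×103.1/1,000 + 9,500×170.4/1,000 + 10,900×166.0/1,000 + 6,400×135.3/1,000 + 4,900×7.4/1,000
= 140.13 + 1216.58 + 1618.80 + 1809.40 + 865.92 + 36.26 = 5687.09.

5687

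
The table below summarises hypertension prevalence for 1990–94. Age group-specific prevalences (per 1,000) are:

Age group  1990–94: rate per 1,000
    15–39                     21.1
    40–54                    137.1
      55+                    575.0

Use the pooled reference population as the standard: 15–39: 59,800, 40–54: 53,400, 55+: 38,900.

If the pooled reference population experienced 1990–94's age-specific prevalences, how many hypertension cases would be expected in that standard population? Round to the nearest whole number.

30950

Expected hypertension cases = Σ (standard pop × age-specific rate ÷ 1,000)
= 59,800×21.1/1,000 + 53,400×137.1/1,000 + 38,900×575.0/1,000
= 1261.78 + 7321.14 + 22367.50 = 30950.42.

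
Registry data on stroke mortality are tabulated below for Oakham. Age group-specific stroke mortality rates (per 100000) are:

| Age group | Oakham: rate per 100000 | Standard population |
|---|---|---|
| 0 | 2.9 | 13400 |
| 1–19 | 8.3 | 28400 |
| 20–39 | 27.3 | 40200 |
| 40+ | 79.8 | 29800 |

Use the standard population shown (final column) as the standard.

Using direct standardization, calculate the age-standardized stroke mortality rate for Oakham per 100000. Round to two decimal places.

33.54

Standard total = 111800; weights = 0.1199, 0.2540, 0.3596, 0.2665.
Standardized rate: 0.1199×2.9 + 0.2540×8.3 + 0.3596×27.3 + 0.2665×79.8 = 33.5428 per 100000.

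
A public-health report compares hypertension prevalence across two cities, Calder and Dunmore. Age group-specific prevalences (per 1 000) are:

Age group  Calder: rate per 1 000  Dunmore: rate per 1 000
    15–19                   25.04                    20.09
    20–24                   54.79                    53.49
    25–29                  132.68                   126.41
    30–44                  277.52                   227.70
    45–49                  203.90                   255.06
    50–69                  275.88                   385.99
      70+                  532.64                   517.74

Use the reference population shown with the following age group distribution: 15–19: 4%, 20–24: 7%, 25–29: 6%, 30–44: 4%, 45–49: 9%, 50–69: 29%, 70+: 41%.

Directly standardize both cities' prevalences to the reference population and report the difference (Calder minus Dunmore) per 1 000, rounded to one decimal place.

-27.8

Standard weights: 0.04, 0.07, 0.06, 0.04, 0.09, 0.29, 0.41.
Calder: 0.0400×25.04 + 0.0700×54.79 + 0.0600×132.68 + 0.0400×277.52 + 0.0900×203.90 + 0.2900×275.88 + 0.4100×532.64 = 340.6371 per 1 000.
Dunmore: 0.0400×20.09 + 0.0700×53.49 + 0.0600×126.41 + 0.0400×227.70 + 0.0900×255.06 + 0.2900×385.99 + 0.4100×517.74 = 368.4064 per 1 000.
Difference = 340.6371 − 368.4064 = -27.7693.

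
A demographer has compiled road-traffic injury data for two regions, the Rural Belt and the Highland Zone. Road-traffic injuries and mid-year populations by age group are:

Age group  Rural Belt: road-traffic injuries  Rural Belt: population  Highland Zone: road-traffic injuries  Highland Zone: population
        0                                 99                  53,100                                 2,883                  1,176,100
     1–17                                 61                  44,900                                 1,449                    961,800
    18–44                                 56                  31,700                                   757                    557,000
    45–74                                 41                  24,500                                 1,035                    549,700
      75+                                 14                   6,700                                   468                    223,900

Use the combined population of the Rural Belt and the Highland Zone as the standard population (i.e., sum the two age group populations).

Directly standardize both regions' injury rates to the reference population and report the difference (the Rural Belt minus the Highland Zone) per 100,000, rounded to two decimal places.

-20.69

Age-specific rates per 100,000 for the Rural Belt: 186.44, 135.86, 176.66, 167.35, 208.96.
For the Highland Zone: 245.13, 150.66, 135.91, 188.28, 209.02.
Combined standard total = 3,629,400; weights = 0.3387, 0.2774, 0.1622, 0.1582, 0.0635.
The Rural Belt: 0.3387×186.44 + 0.2774×135.86 + 0.1622×176.66 + 0.1582×167.35 + 0.0635×208.96 = 169.2329 per 100,000.
The Highland Zone: 0.3387×245.13 + 0.2774×150.66 + 0.1622×135.91 + 0.1582×188.28 + 0.0635×209.02 = 189.9219 per 100,000.
Difference = 169.2329 − 189.9219 = -20.6891.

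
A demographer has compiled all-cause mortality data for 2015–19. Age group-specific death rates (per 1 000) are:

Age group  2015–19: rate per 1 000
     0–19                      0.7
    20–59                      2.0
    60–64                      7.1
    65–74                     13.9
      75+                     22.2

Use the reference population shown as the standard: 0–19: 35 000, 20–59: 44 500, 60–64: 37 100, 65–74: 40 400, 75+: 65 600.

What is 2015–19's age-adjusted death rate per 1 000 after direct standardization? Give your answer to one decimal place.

10.8

Standard total = 222 600; weights = 0.1572, 0.1999, 0.1667, 0.1815, 0.2947.
Standardized rate: 0.1572×0.7 + 0.1999×2.0 + 0.1667×7.1 + 0.1815×13.9 + 0.2947×22.2 = 10.7583 per 1 000.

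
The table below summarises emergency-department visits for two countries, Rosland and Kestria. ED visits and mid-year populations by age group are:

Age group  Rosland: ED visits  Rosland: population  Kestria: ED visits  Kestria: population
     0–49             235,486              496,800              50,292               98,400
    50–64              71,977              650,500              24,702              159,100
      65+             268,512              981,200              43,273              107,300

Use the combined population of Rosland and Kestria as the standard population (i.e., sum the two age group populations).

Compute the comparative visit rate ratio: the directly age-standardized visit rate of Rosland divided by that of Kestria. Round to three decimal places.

0.771

Age-specific rates per 1,000 for Rosland: 474.006, 110.649, 273.657.
For Kestria: 511.098, 155.261, 403.290.
Combined standard total = 2,493,300; weights = 0.2387, 0.3247, 0.4366.
Rosland: 0.2387×474.006 + 0.3247×110.649 + 0.4366×273.657 = 268.5536 per 1,000.
Kestria: 0.2387×511.098 + 0.3247×155.261 + 0.4366×403.290 = 348.4881 per 1,000.
Ratio = 268.5536 ÷ 348.4881 = 0.77062.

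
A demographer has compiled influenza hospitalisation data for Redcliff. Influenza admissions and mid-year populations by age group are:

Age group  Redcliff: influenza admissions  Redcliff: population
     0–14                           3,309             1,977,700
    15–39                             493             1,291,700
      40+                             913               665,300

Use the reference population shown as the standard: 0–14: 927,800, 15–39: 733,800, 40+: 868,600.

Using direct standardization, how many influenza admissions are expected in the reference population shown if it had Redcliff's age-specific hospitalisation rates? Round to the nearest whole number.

Age-specific rates per 100,000 for Redcliff: 167.32, 38.17, 137.23.
Expected influenza admissions = Σ (standard pop × age-specific rate ÷ 100,000)
= 927,800×167.32/100,000 + 733,800×38.17/100,000 + 868,600×137.23/100,000
= 1552.35 + 280.07 + 1191.99 = 3024.41.

3024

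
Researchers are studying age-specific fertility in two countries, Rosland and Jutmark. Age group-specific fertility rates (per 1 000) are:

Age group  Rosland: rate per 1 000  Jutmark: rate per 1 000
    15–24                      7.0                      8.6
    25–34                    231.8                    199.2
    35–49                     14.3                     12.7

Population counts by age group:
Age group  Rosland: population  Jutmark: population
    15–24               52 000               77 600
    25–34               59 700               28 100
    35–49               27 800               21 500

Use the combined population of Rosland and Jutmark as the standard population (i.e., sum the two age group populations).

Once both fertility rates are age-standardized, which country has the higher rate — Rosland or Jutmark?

Combined standard total = 266 700; weights = 0.4859, 0.3292, 0.1849.
Rosland: 0.4859×7.0 + 0.3292×231.8 + 0.1849×14.3 = 82.3556 per 1 000.
Jutmark: 0.4859×8.6 + 0.3292×199.2 + 0.1849×12.7 = 72.1051 per 1 000.

Rosland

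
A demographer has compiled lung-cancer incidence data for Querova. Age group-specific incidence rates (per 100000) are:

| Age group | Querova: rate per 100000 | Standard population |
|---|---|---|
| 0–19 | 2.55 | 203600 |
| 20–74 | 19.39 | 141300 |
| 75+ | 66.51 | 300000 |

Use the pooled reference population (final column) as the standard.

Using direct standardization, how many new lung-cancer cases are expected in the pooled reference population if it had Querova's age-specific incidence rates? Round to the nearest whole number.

232

Expected new lung-cancer cases = Σ (standard pop × age-specific rate ÷ 100000)
= 203600×2.55/100000 + 141300×19.39/100000 + 300000×66.51/100000
= 5.19 + 27.40 + 199.53 = 232.12.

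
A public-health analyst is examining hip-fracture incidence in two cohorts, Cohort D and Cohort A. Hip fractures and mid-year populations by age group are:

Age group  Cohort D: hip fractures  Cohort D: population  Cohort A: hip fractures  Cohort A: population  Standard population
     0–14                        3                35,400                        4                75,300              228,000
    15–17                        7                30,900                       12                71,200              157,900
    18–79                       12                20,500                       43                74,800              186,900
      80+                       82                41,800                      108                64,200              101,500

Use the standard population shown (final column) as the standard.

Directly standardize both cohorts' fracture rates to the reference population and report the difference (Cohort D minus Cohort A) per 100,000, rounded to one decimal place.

6.9

Age-specific rates per 100,000 for Cohort D: 8.47, 22.65, 58.54, 196.17.
For Cohort A: 5.31, 16.85, 57.49, 168.22.
Standard total = 674,300; weights = 0.3381, 0.2342, 0.2772, 0.1505.
Cohort D: 0.3381×8.47 + 0.2342×22.65 + 0.2772×58.54 + 0.1505×196.17 = 53.9244 per 100,000.
Cohort A: 0.3381×5.31 + 0.2342×16.85 + 0.2772×57.49 + 0.1505×168.22 = 46.9990 per 100,000.
Difference = 53.9244 − 46.9990 = 6.9254.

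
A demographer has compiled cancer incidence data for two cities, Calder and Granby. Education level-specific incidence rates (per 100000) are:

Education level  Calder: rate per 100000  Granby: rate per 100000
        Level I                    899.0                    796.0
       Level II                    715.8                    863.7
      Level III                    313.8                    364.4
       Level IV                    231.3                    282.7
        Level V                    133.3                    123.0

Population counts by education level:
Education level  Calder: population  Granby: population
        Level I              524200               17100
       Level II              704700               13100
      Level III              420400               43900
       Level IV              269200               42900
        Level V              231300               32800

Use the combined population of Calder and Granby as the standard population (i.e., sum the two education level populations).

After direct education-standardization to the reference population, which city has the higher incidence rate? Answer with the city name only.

Combined standard total = 2299600; weights = 0.2354, 0.3121, 0.2019, 0.1357, 0.1148.
Calder: 0.2354×899.0 + 0.3121×715.8 + 0.2019×313.8 + 0.1357×231.3 + 0.1148×133.3 = 545.1037 per 100000.
Granby: 0.2354×796.0 + 0.3121×863.7 + 0.2019×364.4 + 0.1357×282.7 + 0.1148×123.0 = 583.0338 per 100000.
The crude rates (558.52 vs 381.08) would put Calder higher, but that reflects its education composition; once standardized to a common education structure, Granby has the higher underlying rate.

Granby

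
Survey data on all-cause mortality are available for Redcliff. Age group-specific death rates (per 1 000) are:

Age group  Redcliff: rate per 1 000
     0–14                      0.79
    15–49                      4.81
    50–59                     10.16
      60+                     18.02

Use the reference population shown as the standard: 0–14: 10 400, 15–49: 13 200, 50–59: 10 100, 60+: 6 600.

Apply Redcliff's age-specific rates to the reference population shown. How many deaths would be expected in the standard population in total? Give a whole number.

293

Expected deaths = Σ (standard pop × age-specific rate ÷ 1 000)
= 10 400×0.79/1 000 + 13 200×4.81/1 000 + 10 100×10.16/1 000 + 6 600×18.02/1 000
= 8.22 + 63.49 + 102.62 + 118.93 = 293.26.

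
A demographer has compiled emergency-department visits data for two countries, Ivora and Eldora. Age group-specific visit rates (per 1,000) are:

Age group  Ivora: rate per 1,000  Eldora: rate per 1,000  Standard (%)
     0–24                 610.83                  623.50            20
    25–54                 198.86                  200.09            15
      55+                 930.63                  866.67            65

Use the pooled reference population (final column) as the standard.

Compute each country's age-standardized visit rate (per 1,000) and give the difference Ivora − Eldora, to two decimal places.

Standard weights: 0.20, 0.15, 0.65.
Ivora: 0.2000×610.83 + 0.1500×198.86 + 0.6500×930.63 = 756.9045 per 1,000.
Eldora: 0.2000×623.50 + 0.1500×200.09 + 0.6500×866.67 = 718.0490 per 1,000.
Difference = 756.9045 − 718.0490 = 38.8555.

38.86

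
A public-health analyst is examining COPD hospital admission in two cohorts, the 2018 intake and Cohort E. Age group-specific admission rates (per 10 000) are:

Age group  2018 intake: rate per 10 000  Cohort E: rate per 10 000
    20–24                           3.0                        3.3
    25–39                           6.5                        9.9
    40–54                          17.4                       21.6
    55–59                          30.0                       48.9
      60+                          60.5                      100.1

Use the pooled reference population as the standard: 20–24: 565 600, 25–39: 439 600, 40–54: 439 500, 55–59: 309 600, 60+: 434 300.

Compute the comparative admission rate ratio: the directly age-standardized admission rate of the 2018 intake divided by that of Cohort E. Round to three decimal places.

0.643

Standard total = 2 188 600; weights = 0.2584, 0.2009, 0.2008, 0.1415, 0.1984.
The 2018 intake: 0.2584×3.0 + 0.2009×6.5 + 0.2008×17.4 + 0.1415×30.0 + 0.1984×60.5 = 21.8243 per 10 000.
Cohort E: 0.2584×3.3 + 0.2009×9.9 + 0.2008×21.6 + 0.1415×48.9 + 0.1984×100.1 = 33.9599 per 10 000.
Ratio = 21.8243 ÷ 33.9599 = 0.64265.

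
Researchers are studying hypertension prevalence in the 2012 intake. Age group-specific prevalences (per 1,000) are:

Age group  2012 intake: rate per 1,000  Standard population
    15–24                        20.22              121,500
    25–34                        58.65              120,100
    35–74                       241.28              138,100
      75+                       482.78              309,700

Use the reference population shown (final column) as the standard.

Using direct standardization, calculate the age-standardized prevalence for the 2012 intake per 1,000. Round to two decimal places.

278.99

Standard total = 689,400; weights = 0.1762, 0.1742, 0.2003, 0.4492.
Standardized rate: 0.1762×20.22 + 0.1742×58.65 + 0.2003×241.28 + 0.4492×482.78 = 278.9938 per 1,000.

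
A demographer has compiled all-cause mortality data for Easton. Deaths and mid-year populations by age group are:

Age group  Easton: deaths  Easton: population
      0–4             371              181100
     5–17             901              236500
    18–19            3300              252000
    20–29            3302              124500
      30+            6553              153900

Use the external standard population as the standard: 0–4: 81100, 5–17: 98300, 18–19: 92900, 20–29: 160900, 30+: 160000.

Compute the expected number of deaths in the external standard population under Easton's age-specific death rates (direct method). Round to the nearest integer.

12837

Age-specific rates per 1000 for Easton: 2.049, 3.810, 13.095, 26.522, 42.580.
Expected deaths = Σ (standard pop × age-specific rate ÷ 1000)
= 81100×2.049/1000 + 98300×3.810/1000 + 92900×13.095/1000 + 160900×26.522/1000 + 160000×42.580/1000
= 166.14 + 374.50 + 1216.55 + 4267.40 + 6812.74 = 12837.32.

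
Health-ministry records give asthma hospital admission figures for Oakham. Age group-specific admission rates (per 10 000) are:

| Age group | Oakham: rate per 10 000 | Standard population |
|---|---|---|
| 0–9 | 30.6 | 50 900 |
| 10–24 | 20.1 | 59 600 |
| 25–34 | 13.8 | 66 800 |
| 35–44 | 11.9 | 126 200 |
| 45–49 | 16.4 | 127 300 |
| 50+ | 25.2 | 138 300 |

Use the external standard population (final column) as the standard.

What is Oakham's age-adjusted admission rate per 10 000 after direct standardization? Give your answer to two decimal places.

18.89

Standard total = 569 100; weights = 0.0894, 0.1047, 0.1174, 0.2218, 0.2237, 0.2430.
Standardized rate: 0.0894×30.6 + 0.1047×20.1 + 0.1174×13.8 + 0.2218×11.9 + 0.2237×16.4 + 0.2430×25.2 = 18.8930 per 10 000.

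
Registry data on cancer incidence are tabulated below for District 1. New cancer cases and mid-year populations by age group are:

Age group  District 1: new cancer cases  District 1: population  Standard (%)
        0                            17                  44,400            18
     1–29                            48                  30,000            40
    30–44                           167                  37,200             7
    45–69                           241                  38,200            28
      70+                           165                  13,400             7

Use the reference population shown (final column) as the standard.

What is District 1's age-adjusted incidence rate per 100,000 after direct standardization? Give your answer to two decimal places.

Age-specific rates per 100,000 for District 1: 38.29, 160.00, 448.92, 630.89, 1231.34.
Standard weights: 0.18, 0.40, 0.07, 0.28, 0.07.
Standardized rate: 0.1800×38.29 + 0.4000×160.00 + 0.0700×448.92 + 0.2800×630.89 + 0.0700×1231.34 = 365.1599 per 100,000.

365.16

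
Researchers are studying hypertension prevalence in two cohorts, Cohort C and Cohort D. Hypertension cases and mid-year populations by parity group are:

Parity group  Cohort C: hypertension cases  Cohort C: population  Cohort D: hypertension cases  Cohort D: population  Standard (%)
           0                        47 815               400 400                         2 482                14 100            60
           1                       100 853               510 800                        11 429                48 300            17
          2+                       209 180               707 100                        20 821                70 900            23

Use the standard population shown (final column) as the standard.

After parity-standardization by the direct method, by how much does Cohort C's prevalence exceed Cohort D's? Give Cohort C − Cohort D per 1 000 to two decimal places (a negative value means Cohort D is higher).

Parity-specific rates per 1 000 for Cohort C: 119.418, 197.441, 295.828.
For Cohort D: 176.028, 236.625, 293.667.
Standard weights: 0.60, 0.17, 0.23.
Cohort C: 0.6000×119.418 + 0.1700×197.441 + 0.2300×295.828 = 173.2563 per 1 000.
Cohort D: 0.6000×176.028 + 0.1700×236.625 + 0.2300×293.667 = 213.3868 per 1 000.
Difference = 173.2563 − 213.3868 = -40.1304.

-40.13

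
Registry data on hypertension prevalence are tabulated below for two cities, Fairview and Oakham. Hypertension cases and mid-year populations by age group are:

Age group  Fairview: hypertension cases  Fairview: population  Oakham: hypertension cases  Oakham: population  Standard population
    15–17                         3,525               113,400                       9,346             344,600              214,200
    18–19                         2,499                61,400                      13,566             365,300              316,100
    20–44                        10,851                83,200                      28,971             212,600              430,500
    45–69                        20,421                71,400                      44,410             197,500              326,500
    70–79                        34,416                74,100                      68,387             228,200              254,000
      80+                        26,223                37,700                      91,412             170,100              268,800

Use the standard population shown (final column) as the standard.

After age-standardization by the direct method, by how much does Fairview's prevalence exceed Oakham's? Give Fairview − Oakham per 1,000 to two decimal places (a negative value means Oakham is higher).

57.34

Age-specific rates per 1,000 for Fairview: 31.085, 40.700, 130.421, 286.008, 464.453, 695.570.
For Oakham: 27.121, 37.137, 136.270, 224.861, 299.680, 537.402.
Standard total = 1,810,100; weights = 0.1183, 0.1746, 0.2378, 0.1804, 0.1403, 0.1485.
Fairview: 0.1183×31.085 + 0.1746×40.700 + 0.2378×130.421 + 0.1804×286.008 + 0.1403×464.453 + 0.1485×695.570 = 261.8596 per 1,000.
Oakham: 0.1183×27.121 + 0.1746×37.137 + 0.2378×136.270 + 0.1804×224.861 + 0.1403×299.680 + 0.1485×537.402 = 204.5201 per 1,000.
Difference = 261.8596 − 204.5201 = 57.3395.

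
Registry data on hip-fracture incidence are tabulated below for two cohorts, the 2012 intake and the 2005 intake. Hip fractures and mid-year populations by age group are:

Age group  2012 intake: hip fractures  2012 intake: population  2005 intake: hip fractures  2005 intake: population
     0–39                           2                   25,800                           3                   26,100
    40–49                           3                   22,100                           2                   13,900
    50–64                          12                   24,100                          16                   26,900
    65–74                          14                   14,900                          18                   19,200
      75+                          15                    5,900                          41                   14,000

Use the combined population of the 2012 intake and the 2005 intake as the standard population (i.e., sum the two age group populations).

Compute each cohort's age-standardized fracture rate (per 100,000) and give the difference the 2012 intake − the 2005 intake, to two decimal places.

-7.67

Age-specific rates per 100,000 for the 2012 intake: 7.75, 13.57, 49.79, 93.96, 254.24.
For the 2005 intake: 11.49, 14.39, 59.48, 93.75, 292.86.
Combined standard total = 192,900; weights = 0.2691, 0.1866, 0.2644, 0.1768, 0.1032.
The 2012 intake: 0.2691×7.75 + 0.1866×13.57 + 0.2644×49.79 + 0.1768×93.96 + 0.1032×254.24 = 60.6210 per 100,000.
The 2005 intake: 0.2691×11.49 + 0.1866×14.39 + 0.2644×59.48 + 0.1768×93.75 + 0.1032×292.86 = 68.2879 per 100,000.
Difference = 60.6210 − 68.2879 = -7.6669.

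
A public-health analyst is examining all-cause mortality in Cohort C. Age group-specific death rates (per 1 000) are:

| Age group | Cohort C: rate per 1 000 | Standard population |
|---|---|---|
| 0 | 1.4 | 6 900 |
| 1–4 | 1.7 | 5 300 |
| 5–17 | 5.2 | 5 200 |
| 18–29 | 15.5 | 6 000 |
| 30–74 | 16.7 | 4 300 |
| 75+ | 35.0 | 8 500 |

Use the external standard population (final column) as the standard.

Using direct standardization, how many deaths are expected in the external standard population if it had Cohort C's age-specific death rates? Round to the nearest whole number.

508

Expected deaths = Σ (standard pop × age-specific rate ÷ 1 000)
= 6 900×1.4/1 000 + 5 300×1.7/1 000 + 5 200×5.2/1 000 + 6 000×15.5/1 000 + 4 300×16.7/1 000 + 8 500×35.0/1 000
= 9.66 + 9.01 + 27.04 + 93.00 + 71.81 + 297.50 = 508.02.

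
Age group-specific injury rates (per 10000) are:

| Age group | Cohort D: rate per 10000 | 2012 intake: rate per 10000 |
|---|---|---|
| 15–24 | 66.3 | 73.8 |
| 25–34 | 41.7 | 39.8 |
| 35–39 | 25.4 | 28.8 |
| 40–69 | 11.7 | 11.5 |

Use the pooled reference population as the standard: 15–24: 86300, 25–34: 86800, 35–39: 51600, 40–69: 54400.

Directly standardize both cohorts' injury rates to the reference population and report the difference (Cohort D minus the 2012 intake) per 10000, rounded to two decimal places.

Standard total = 279100; weights = 0.3092, 0.3110, 0.1849, 0.1949.
Cohort D: 0.3092×66.3 + 0.3110×41.7 + 0.1849×25.4 + 0.1949×11.7 = 40.4456 per 10000.
The 2012 intake: 0.3092×73.8 + 0.3110×39.8 + 0.1849×28.8 + 0.1949×11.5 = 42.7634 per 10000.
Difference = 40.4456 − 42.7634 = -2.3178.

-2.32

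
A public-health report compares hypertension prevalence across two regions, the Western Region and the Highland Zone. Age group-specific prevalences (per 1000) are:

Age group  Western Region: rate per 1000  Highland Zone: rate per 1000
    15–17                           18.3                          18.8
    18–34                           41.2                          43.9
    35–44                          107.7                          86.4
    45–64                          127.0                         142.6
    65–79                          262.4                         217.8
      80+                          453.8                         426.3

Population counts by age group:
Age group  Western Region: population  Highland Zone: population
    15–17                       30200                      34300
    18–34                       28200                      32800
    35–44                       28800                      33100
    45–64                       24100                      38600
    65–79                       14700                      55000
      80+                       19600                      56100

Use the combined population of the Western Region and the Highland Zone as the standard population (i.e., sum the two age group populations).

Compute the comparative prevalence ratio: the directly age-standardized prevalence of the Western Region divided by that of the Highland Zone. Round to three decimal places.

Combined standard total = 395500; weights = 0.1631, 0.1542, 0.1565, 0.1585, 0.1762, 0.1914.
The Western Region: 0.1631×18.3 + 0.1542×41.2 + 0.1565×107.7 + 0.1585×127.0 + 0.1762×262.4 + 0.1914×453.8 = 179.4312 per 1000.
The Highland Zone: 0.1631×18.8 + 0.1542×43.9 + 0.1565×86.4 + 0.1585×142.6 + 0.1762×217.8 + 0.1914×426.3 = 165.9450 per 1000.
Ratio = 179.4312 ÷ 165.9450 = 1.08127.

1.081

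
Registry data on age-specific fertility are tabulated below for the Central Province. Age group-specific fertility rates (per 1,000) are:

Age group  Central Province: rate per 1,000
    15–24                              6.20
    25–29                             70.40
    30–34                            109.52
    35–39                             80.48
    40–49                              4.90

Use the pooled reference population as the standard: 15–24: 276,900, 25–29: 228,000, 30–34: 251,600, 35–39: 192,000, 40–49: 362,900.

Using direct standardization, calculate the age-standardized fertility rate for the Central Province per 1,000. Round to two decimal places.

47.70

Standard total = 1,311,400; weights = 0.2111, 0.1739, 0.1919, 0.1464, 0.2767.
Standardized rate: 0.2111×6.20 + 0.1739×70.40 + 0.1919×109.52 + 0.1464×80.48 + 0.2767×4.90 = 47.6998 per 1,000.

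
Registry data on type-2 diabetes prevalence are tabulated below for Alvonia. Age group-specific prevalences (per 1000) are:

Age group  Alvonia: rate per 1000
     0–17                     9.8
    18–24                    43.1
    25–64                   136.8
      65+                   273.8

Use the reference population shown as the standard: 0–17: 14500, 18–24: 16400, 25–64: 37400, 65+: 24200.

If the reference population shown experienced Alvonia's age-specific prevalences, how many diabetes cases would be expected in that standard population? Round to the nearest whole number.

Expected diabetes cases = Σ (standard pop × age-specific rate ÷ 1000)
= 14500×9.8/1000 + 16400×43.1/1000 + 37400×136.8/1000 + 24200×273.8/1000
= 142.10 + 706.84 + 5116.32 + 6625.96 = 12591.22.

12591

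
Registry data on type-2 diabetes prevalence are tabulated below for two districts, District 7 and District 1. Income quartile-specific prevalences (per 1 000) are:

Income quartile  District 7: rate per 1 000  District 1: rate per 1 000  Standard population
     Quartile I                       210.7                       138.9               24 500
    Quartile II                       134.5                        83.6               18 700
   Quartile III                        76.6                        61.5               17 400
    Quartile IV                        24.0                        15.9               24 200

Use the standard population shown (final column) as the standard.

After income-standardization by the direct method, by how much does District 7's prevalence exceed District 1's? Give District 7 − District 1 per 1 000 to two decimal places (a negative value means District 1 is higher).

37.38

Standard total = 84 800; weights = 0.2889, 0.2205, 0.2052, 0.2854.
District 7: 0.2889×210.7 + 0.2205×134.5 + 0.2052×76.6 + 0.2854×24.0 = 113.1007 per 1 000.
District 1: 0.2889×138.9 + 0.2205×83.6 + 0.2052×61.5 + 0.2854×15.9 = 75.7223 per 1 000.
Difference = 113.1007 − 75.7223 = 37.3784.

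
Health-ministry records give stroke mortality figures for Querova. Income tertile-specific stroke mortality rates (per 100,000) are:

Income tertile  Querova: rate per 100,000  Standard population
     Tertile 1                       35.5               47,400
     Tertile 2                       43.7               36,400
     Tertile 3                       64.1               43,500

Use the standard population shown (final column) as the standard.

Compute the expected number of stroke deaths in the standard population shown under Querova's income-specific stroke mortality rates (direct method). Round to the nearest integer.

61

Expected stroke deaths = Σ (standard pop × income-specific rate ÷ 100,000)
= 47,400×35.5/100,000 + 36,400×43.7/100,000 + 43,500×64.1/100,000
= 16.83 + 15.91 + 27.88 = 60.62.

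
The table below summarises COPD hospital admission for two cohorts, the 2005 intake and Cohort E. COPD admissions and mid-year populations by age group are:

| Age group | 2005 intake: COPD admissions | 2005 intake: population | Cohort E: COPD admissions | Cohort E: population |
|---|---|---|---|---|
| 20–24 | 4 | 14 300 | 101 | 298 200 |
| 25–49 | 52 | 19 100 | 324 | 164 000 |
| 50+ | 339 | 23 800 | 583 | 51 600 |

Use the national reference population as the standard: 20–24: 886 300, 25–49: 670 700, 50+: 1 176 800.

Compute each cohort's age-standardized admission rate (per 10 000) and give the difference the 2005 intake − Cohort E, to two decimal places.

Age-specific rates per 10 000 for the 2005 intake: 2.80, 27.23, 142.44.
For Cohort E: 3.39, 19.76, 112.98.
Standard total = 2 733 800; weights = 0.3242, 0.2453, 0.4305.
The 2005 intake: 0.3242×2.80 + 0.2453×27.23 + 0.4305×142.44 = 68.9000 per 10 000.
Cohort E: 0.3242×3.39 + 0.2453×19.76 + 0.4305×112.98 = 54.5806 per 10 000.
Difference = 68.9000 − 54.5806 = 14.3194.

14.32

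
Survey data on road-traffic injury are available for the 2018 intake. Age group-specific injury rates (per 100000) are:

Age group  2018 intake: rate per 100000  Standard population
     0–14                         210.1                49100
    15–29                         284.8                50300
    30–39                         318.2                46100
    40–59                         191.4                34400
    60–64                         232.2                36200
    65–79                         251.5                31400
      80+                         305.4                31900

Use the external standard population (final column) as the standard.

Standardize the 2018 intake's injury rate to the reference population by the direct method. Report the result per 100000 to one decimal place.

Standard total = 279400; weights = 0.1757, 0.1800, 0.1650, 0.1231, 0.1296, 0.1124, 0.1142.
Standardized rate: 0.1757×210.1 + 0.1800×284.8 + 0.1650×318.2 + 0.1231×191.4 + 0.1296×232.2 + 0.1124×251.5 + 0.1142×305.4 = 257.4786 per 100000.

257.5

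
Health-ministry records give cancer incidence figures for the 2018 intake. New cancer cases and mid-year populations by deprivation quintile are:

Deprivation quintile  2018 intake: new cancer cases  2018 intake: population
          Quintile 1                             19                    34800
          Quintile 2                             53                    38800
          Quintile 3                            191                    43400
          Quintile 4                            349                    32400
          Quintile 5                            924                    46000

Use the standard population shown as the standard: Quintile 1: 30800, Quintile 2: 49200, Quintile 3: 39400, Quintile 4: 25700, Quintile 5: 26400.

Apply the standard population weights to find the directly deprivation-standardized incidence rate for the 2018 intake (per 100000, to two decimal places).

Deprivation-specific rates per 100000 for the 2018 intake: 54.60, 136.60, 440.09, 1077.16, 2008.70.
Standard total = 171500; weights = 0.1796, 0.2869, 0.2297, 0.1499, 0.1539.
Standardized rate: 0.1796×54.60 + 0.2869×136.60 + 0.2297×440.09 + 0.1499×1077.16 + 0.1539×2008.70 = 620.7257 per 100000.

620.73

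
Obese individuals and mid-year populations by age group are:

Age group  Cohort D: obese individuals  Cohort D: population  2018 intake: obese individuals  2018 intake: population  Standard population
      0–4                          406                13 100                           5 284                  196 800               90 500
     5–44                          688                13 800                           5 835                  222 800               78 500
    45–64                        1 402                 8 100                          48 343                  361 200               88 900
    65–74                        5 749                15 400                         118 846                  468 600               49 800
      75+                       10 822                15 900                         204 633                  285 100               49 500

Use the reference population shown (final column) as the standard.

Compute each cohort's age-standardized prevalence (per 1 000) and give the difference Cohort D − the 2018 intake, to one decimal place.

Age-specific rates per 1 000 for Cohort D: 30.992, 49.855, 173.086, 373.312, 680.629.
For the 2018 intake: 26.850, 26.189, 133.840, 253.619, 717.759.
Standard total = 357 200; weights = 0.2534, 0.2198, 0.2489, 0.1394, 0.1386.
Cohort D: 0.2534×30.992 + 0.2198×49.855 + 0.2489×173.086 + 0.1394×373.312 + 0.1386×680.629 = 208.2527 per 1 000.
The 2018 intake: 0.2534×26.850 + 0.2198×26.189 + 0.2489×133.840 + 0.1394×253.619 + 0.1386×717.759 = 180.6927 per 1 000.
Difference = 208.2527 − 180.6927 = 27.5600.

27.6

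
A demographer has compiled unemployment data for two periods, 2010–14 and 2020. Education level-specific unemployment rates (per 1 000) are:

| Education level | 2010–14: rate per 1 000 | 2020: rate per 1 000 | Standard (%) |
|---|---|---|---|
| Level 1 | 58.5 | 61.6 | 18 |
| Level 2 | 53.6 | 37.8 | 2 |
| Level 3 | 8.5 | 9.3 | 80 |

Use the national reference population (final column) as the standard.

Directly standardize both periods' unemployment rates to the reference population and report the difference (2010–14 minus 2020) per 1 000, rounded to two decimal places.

-0.88

Standard weights: 0.18, 0.02, 0.80.
2010–14: 0.1800×58.5 + 0.0200×53.6 + 0.8000×8.5 = 18.4020 per 1 000.
2020: 0.1800×61.6 + 0.0200×37.8 + 0.8000×9.3 = 19.2840 per 1 000.
Difference = 18.4020 − 19.2840 = -0.8820.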